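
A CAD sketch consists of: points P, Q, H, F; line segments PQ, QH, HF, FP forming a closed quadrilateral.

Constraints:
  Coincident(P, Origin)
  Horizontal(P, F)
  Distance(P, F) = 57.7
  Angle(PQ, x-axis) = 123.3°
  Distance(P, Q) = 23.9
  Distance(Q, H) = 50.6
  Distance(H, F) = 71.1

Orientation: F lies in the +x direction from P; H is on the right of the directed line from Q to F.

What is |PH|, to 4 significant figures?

30.94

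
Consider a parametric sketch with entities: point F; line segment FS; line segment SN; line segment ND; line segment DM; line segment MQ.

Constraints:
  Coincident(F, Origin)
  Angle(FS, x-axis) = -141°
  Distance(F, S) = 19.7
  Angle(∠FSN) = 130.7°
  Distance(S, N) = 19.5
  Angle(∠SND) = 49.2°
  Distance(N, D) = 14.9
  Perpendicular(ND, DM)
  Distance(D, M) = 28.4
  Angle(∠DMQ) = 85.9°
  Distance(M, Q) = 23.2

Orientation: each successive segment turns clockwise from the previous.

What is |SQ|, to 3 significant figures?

24.2

F is at the origin; FS runs at -141.0° with length 19.7, so S = (-15.3, -12.4). ∠FSN = 130.7° gives SN at 170° from the x-axis; with |SN| = 19.5, N = (-34.5, -8.91). ∠SND = 49.2° gives ND at 38.9° from the x-axis; with |ND| = 14.9, D = (-22.9, 0.446). ND ⟂ DM, so DM runs at -51.1°; with |DM| = 28.4, M = (-5.07, -21.7). ∠DMQ = 85.9° gives MQ at -145° from the x-axis; with |MQ| = 23.2, Q = (-24.1, -34.9). Then |SQ| = |Q − S| = 24.2.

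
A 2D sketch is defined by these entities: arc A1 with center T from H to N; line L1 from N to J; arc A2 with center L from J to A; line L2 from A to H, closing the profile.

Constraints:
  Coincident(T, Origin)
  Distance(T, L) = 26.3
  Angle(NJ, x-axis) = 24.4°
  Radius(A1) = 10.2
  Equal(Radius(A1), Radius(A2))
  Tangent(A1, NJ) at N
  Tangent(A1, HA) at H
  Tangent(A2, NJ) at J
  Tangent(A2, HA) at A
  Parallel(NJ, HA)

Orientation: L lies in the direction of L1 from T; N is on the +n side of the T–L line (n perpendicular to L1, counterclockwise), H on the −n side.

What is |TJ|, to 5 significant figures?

28.209

Tangency of A1 to both parallel lines with radius 10.2 puts N and H at T ± 10.2·n: N = (-4.2137, 9.2890), H = (4.2137, -9.2890). Equal radii place J and A the same way about L: J = L + 10.2·n = (19.737, 20.154), A = L − 10.2·n = (28.165, 1.5757). Then |TJ| = |J − T| = 28.209.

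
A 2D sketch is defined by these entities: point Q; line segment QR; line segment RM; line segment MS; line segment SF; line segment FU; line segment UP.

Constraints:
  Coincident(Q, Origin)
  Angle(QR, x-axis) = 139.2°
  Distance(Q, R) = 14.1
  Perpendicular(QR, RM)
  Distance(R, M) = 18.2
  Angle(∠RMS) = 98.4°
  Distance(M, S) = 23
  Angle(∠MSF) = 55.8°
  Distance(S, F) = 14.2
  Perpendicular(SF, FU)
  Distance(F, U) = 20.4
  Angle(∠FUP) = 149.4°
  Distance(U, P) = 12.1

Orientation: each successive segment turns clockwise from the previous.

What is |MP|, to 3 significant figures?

12.8

The perpendicularity gives FU at right angles to SF, so FU runs at 113°; with |FU| = 20.4, U = (-0.496, 23.7). ∠FUP = 149.4° gives UP at 82.8° from the x-axis; with |UP| = 12.1, P = (1.02, 35.8). Then |MP| = |P − M| = 12.8.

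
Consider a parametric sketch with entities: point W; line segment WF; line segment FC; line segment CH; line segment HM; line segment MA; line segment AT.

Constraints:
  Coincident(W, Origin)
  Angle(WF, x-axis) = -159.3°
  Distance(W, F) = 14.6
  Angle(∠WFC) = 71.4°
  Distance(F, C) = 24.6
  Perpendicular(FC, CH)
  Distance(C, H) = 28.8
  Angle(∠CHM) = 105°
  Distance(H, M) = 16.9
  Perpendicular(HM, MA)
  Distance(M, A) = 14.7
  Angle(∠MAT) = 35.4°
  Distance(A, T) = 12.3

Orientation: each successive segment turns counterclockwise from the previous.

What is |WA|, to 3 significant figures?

5.14

W is at the origin; WF runs at -159.3° with length 14.6, so F = (-13.7, -5.16). ∠WFC = 71.4° gives FC at -50.7° from the x-axis; with |FC| = 24.6, C = (1.92, -24.2). FC is perpendicular to CH, so CH runs at 39.3°; with |CH| = 28.8, H = (24.2, -5.96). ∠CHM = 105.0° gives HM at 114° from the x-axis; with |HM| = 16.9, M = (17.3, 9.45). The perpendicularity gives MA at right angles to HM, so MA runs at -156°; with |MA| = 14.7, A = (3.86, 3.40). Then |WA| = |A − W| = 5.14.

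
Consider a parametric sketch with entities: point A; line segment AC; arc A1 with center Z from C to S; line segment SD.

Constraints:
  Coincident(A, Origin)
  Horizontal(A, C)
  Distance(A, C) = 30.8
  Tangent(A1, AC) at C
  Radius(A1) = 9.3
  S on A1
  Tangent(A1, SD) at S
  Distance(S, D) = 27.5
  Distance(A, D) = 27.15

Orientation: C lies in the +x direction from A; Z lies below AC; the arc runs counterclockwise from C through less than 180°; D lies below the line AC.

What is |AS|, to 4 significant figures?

23.57

Checks: |AC| = 30.80 ✓; |ZS| = 9.300 ✓; ∠(ZS, SD) = 90.00° ✓; |SD| = 27.50 ✓; |AD| = 27.15 ✓.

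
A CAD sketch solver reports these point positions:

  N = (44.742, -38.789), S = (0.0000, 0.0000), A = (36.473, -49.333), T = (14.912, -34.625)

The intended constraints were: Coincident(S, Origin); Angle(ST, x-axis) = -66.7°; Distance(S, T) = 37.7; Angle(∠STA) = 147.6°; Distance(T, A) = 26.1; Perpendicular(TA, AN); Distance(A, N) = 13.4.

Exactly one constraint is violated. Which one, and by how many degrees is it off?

Perpendicular(TA, AN) — off by 3.80°.

S = (0.00, 0.00) ✓; ST at -66.70° ✓; |ST| = 37.70 ✓; ∠STA = 147.6° ✓; |TA| = 26.10 ✓; ∠(TA, AN) = 86.20° ✗; |AN| = 13.40 ✓.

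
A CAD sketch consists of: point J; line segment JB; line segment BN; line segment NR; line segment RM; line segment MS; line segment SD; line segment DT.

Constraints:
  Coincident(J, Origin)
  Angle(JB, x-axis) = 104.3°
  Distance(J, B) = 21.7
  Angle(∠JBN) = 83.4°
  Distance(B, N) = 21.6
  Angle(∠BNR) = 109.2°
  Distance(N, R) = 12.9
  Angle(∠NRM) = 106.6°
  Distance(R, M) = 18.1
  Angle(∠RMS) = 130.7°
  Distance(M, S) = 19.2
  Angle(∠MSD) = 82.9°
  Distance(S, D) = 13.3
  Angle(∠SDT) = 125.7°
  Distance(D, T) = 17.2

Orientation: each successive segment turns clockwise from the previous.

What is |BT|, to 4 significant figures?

13.84

J is at the origin; JB runs at 104.3° with length 21.7, so B = (-5.360, 21.03). ∠JBN = 83.4° gives BN at 7.700° from the x-axis; with |BN| = 21.6, N = (16.05, 23.92). ∠BNR = 109.2° gives NR at -63.10° from the x-axis; with |NR| = 12.9, R = (21.88, 12.42). ∠NRM = 106.6° gives RM at -136.5° from the x-axis; with |RM| = 18.1, M = (8.752, -0.04166). ∠RMS = 130.7° gives MS at 174.2° from the x-axis; with |MS| = 19.2, S = (-10.35, 1.899). ∠MSD = 82.9° gives SD at 77.10° from the x-axis; with |SD| = 13.3, D = (-7.380, 14.86). ∠SDT = 125.7° gives DT at 22.80° from the x-axis; with |DT| = 17.2, T = (8.476, 21.53). Then |BT| = |T − B| = 13.84.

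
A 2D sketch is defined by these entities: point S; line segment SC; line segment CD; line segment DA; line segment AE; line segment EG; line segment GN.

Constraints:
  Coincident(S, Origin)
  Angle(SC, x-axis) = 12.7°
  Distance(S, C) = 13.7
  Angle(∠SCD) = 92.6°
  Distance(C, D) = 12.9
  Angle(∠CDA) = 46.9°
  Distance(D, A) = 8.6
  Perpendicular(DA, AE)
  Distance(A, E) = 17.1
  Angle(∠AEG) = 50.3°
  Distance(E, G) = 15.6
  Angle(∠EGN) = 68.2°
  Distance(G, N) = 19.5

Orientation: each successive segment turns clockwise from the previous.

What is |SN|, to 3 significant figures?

6.12

∠AEG = 50.3° gives EG at -67.5° from the x-axis; with |EG| = 15.6, G = (23.1, -4.71). ∠EGN = 68.2° gives GN at -179° from the x-axis; with |GN| = 19.5, N = (3.61, -4.94). Then |SN| = |N − S| = 6.12.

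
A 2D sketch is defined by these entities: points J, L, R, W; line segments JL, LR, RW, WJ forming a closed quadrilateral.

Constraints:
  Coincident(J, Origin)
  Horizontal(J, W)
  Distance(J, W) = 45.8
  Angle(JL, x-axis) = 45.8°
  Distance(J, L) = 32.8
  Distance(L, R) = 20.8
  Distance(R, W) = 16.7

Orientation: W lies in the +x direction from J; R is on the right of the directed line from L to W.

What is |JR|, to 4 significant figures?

29.79

Checks: |LR| = 20.80 ✓; |RW| = 16.70 ✓.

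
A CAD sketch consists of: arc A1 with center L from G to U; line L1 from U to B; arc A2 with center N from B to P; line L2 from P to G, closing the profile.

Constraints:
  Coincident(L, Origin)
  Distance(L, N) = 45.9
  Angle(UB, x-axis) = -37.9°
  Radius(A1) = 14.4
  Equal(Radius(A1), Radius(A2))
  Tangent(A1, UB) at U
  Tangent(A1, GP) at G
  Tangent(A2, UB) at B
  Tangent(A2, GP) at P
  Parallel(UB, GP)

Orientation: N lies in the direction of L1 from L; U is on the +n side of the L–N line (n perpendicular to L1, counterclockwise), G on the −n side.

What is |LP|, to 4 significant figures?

48.11

The slot axis is L1's direction at -37.9°, so u = (cos -37.9°, sin -37.9°) = (0.7891, -0.6143) and n = (−sin -37.9°, cos -37.9°) = (0.6143, 0.7891). L is at the origin and N lies 45.9 along u from L, so N = 45.9·u = (36.22, -28.20). Tangency of A1 to both parallel lines with radius 14.4 puts U and G at L ± 14.4·n: U = (8.846, 11.36), G = (-8.846, -11.36). Equal radii place B and P the same way about N: B = N + 14.4·n = (45.06, -16.83), P = N − 14.4·n = (27.37, -39.56). Then |LP| = |P − L| = 48.11.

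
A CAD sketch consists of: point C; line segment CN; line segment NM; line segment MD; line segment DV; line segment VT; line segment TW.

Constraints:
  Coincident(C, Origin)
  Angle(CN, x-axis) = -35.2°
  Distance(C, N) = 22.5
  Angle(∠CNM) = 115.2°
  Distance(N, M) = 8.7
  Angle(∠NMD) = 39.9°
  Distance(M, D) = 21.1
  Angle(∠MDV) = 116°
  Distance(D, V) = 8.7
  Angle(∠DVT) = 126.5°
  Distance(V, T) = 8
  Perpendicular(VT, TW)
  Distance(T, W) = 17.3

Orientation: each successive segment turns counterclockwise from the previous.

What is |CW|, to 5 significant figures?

23.809

C is at the origin; CN runs at -35.2° with length 22.5, so N = (18.386, -12.970). ∠CNM = 115.2° gives NM at 29.600° from the x-axis; with |NM| = 8.7, M = (25.950, -8.6724). ∠NMD = 39.9° gives MD at 169.70° from the x-axis; with |MD| = 21.1, D = (5.1904, -4.8997). ∠MDV = 116.0° gives DV at -126.30° from the x-axis; with |DV| = 8.7, V = (0.039877, -11.911). ∠DVT = 126.5° gives VT at -72.800° from the x-axis; with |VT| = 8.0, T = (2.4055, -19.554). VT ⟂ TW, so TW runs at 17.200°; with |TW| = 17.3, W = (18.932, -14.438). Then |CW| = |W − C| = 23.809.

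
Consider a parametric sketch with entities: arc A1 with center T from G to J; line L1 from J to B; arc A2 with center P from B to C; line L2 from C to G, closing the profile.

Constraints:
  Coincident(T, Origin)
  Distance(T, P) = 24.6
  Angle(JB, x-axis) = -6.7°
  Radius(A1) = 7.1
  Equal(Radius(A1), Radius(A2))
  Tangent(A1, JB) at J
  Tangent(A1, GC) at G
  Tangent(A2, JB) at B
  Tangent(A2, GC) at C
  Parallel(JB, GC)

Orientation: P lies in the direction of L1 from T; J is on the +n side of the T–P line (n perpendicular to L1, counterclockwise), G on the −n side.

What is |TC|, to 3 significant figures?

25.6

The slot axis is L1's direction at -6.7°, so u = (cos -6.7°, sin -6.7°) = (0.993, -0.117) and n = (−sin -6.7°, cos -6.7°) = (0.117, 0.993). T is at the origin and P lies 24.6 along u from T, so P = 24.6·u = (24.4, -2.87). Tangency of A1 to both parallel lines with radius 7.1 puts J and G at T ± 7.1·n: J = (0.828, 7.05), G = (-0.828, -7.05). Equal radii place B and C the same way about P: B = P + 7.1·n = (25.3, 4.18), C = P − 7.1·n = (23.6, -9.92). Then |TC| = |C − T| = 25.6.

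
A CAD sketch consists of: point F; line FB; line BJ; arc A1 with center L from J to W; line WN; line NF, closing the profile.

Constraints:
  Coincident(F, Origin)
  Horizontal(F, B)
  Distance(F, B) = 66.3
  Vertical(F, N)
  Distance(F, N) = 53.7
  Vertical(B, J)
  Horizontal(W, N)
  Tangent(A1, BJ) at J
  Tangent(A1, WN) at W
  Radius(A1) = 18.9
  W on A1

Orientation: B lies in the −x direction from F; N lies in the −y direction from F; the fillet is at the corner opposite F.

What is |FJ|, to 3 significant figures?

74.9

The virtual corner opposite F is at (-66.3, -53.7). Since A1 is tangent to BJ there, LJ ⟂ BJ and tangency of A1 to WN means the radius LW is perpendicular to WN, with radius 18.9, so the center L sits 18.9 in from both sides at L = (-47.4, -34.8). That places the tangent points at J = (-66.3, -34.8) on BJ and W = (-47.4, -53.7) on WN. Then |FJ| = |J − F| = 74.9.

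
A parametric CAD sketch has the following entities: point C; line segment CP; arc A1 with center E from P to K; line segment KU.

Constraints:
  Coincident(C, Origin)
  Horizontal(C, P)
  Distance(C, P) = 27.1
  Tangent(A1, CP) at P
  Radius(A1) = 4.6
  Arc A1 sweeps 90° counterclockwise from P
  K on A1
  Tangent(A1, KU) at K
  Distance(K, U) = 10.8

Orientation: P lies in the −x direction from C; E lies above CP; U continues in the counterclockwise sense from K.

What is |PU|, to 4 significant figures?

16.07

On A1, P sits at bearing -90° from E; a 90° counterclockwise sweep puts K at bearing 0°, so K = E + 4.6·(cos 0°, sin 0°) = (-22.50, 4.600). The tangent condition forces EK to be normal to KU, so KU runs along (−sin 0°, cos 0°); with |KU| = 10.8, U = (-22.50, 15.40). Then |PU| = |U − P| = 16.07.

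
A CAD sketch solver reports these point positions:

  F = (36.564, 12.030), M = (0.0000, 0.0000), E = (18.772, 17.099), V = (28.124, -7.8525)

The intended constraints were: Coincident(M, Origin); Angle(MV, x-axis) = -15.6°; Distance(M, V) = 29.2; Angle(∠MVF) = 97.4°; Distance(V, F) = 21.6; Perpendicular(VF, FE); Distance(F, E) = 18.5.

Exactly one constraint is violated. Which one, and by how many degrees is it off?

Perpendicular(VF, FE) — off by 7.10°.

M = (0.00, 0.00) ✓; MV at -15.60° ✓; |MV| = 29.20 ✓; ∠MVF = 97.40° ✓; |VF| = 21.60 ✓; ∠(VF, FE) = 97.10° ✗; |FE| = 18.50 ✓.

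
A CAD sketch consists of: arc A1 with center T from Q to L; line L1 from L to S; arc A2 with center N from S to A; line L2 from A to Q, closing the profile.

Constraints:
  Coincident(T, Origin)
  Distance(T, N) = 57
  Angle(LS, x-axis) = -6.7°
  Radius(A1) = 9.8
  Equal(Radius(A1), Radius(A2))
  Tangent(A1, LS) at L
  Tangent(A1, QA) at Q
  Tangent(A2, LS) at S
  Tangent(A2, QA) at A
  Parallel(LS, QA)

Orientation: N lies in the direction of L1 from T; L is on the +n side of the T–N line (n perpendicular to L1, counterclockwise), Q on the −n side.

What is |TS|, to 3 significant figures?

57.8

The slot axis is L1's direction at -6.7°, so u = (cos -6.7°, sin -6.7°) = (0.993, -0.117) and n = (−sin -6.7°, cos -6.7°) = (0.117, 0.993). T is at the origin and N lies 57.0 along u from T, so N = 57.0·u = (56.6, -6.65). Tangency of A1 to both parallel lines with radius 9.8 puts L and Q at T ± 9.8·n: L = (1.14, 9.73), Q = (-1.14, -9.73). Equal radii place S and A the same way about N: S = N + 9.8·n = (57.8, 3.08), A = N − 9.8·n = (55.5, -16.4). Then |TS| = |S − T| = 57.8.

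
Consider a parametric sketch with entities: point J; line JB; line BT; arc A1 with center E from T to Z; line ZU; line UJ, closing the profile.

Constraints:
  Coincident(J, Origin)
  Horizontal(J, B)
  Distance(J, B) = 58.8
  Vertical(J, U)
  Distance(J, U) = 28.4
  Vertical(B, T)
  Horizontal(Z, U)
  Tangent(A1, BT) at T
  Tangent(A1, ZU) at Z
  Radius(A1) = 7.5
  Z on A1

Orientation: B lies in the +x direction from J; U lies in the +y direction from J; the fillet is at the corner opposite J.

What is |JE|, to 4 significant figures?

55.39

JU is vertical with |JU| = 28.4 and U on the +y side, so U = (0.000, 28.40). The virtual corner opposite J is at (58.80, 28.40). Tangency of A1 to BT means the radius ET is perpendicular to BT and the tangent condition forces EZ to be normal to ZU, with radius 7.5, so the center E sits 7.5 in from both sides at E = (51.30, 20.90). Then |JE| = |E − J| = 55.39.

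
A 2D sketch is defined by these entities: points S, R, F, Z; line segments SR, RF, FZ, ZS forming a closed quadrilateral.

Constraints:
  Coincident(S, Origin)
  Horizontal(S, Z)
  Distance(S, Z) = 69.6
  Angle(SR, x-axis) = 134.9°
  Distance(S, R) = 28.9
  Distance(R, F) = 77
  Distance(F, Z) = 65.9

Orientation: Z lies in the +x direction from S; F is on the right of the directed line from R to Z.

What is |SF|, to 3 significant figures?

49.2

S is at the origin; S and Z share the same y with |SZ| = 69.6 and Z in +x, so Z = (69.6, 0). SR runs at 134.9° with |SR| = 28.9, so R = (-20.4, 20.5). F is determined by |RF| = 77.0 and |FZ| = 65.9 together: it lies at the intersection of circle(R, 77.0) and circle(Z, 65.9). With |RZ| = 92.3, the foot of the radical line on RZ is 54.7 from R and the perpendicular offset is √(77.0² − 54.7²) = 54.2. Taking the right-of-RZ solution: F = (21.0, -44.5).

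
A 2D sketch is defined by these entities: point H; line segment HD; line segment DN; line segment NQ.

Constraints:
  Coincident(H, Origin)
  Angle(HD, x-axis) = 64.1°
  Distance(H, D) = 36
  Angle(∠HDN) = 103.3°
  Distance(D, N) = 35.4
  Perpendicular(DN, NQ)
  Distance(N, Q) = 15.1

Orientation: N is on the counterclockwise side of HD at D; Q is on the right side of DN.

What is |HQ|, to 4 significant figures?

66.49

∠HDN = 103.3°, so DN runs at 64.1° + (180° − 103.3°) = 140.8° from the x-axis; with |DN| = 35.4, N = D + 35.4·(cos 140.8°, sin 140.8°) = (-11.71, 54.76). The perpendicularity gives NQ at right angles to DN; with |NQ| = 15.1 on the right of DN, Q = N + 15.1·(0.6320, 0.7749) = (-2.165, 66.46). Then |HQ| = |Q − H| = 66.49.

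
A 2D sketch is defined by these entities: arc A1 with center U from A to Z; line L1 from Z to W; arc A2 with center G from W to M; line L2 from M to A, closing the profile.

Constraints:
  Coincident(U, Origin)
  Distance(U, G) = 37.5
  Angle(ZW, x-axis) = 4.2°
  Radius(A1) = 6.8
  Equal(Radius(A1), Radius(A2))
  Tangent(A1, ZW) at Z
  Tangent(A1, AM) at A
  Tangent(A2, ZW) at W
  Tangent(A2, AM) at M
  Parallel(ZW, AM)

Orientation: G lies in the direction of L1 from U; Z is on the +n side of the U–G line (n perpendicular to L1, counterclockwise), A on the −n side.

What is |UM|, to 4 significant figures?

38.11

The slot axis is L1's direction at 4.2°, so u = (cos 4.2°, sin 4.2°) = (0.9973, 0.07324) and n = (−sin 4.2°, cos 4.2°) = (-0.07324, 0.9973). U is at the origin and G lies 37.5 along u from U, so G = 37.5·u = (37.40, 2.746). Tangency of A1 to both parallel lines with radius 6.8 puts Z and A at U ± 6.8·n: Z = (-0.4980, 6.782), A = (0.4980, -6.782). Equal radii place W and M the same way about G: W = G + 6.8·n = (36.90, 9.528), M = G − 6.8·n = (37.90, -4.035). Then |UM| = |M − U| = 38.11.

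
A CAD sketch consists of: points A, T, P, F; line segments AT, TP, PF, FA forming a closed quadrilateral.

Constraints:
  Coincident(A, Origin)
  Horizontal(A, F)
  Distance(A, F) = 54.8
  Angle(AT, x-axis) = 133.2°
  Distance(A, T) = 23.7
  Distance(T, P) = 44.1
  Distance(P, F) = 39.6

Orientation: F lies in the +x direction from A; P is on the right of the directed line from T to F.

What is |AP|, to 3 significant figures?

20.6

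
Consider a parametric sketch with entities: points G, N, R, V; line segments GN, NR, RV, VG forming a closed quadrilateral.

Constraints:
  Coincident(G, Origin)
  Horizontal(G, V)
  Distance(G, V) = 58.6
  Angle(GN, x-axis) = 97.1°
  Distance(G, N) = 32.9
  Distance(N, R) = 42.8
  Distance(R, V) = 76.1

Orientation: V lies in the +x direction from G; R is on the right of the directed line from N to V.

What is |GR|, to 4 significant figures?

18.90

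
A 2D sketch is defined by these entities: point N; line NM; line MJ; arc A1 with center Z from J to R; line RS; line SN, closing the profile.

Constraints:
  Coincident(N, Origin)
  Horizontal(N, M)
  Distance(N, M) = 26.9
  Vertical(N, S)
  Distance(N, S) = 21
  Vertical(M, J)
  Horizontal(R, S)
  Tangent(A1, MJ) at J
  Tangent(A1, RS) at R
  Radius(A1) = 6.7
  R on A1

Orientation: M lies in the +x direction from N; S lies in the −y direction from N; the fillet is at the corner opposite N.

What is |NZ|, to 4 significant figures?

24.75

N is at the origin; N and M share the same y with |NM| = 26.9 and M on the +x side, so M = (26.90, 0.000). N and S share the same x with |NS| = 21.0 and S on the −y side, so S = (0.000, -21.00). The virtual corner opposite N is at (26.90, -21.00). A1 meets MJ tangentially, so ZJ is at right angles to MJ and tangency of A1 to RS means the radius ZR is perpendicular to RS, with radius 6.7, so the center Z sits 6.7 in from both sides at Z = (20.20, -14.30). Then |NZ| = |Z − N| = 24.75.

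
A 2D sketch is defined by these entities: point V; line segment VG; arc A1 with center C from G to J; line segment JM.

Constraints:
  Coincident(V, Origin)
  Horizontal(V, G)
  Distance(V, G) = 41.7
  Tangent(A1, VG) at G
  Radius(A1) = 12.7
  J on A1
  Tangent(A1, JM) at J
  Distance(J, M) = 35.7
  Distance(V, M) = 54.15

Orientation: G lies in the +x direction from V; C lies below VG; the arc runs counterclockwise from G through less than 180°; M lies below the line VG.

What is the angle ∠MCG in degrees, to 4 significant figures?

156.0°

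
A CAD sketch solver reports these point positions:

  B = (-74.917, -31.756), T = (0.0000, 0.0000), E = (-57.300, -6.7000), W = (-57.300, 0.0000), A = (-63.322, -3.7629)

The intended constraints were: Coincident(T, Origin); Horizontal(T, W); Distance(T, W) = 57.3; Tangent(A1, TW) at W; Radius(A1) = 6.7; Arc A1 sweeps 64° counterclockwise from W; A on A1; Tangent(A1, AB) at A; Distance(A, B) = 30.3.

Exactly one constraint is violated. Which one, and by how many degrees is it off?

Tangent(A1, AB) at A — off by 3.50°.

T = (0.00, 0.00) ✓; T.y = 0.00, W.y = 0.00 ✓; |TW| = 57.30 ✓; ∠(EW, WT) = 90.00° ✓; |EW| = 6.700 ✓; bearing(E→A) − bearing(E→W) = 64.00° ✓; |EA| = 6.700 ✓; ∠(EA, AB) = 86.50° ✗; |AB| = 30.30 ✓.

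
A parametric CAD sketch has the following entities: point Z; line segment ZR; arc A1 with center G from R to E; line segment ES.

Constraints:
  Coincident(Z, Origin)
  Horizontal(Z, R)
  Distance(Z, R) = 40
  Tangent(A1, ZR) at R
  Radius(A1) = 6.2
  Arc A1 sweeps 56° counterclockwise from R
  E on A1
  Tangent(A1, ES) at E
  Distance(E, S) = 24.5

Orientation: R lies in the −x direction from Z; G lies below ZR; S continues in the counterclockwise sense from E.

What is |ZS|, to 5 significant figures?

63.192

Z is at the origin; Z and R share the same y with |ZR| = 40.0 and R on the −x side, so R = (-40.000, 0.0000). Tangency of A1 to ZR means the radius GR is perpendicular to ZR, so G = R + (0, -6.2) = (-40.000, -6.2000). On A1, R sits at bearing 90° from G; a 56° counterclockwise sweep puts E at bearing 146°, so E = G + 6.2·(cos 146°, sin 146°) = (-45.140, -2.7330). A1 meets ES tangentially, so GE is at right angles to ES, so ES runs along (−sin 146°, cos 146°); with |ES| = 24.5, S = (-58.840, -23.044). Then |ZS| = |S − Z| = 63.192.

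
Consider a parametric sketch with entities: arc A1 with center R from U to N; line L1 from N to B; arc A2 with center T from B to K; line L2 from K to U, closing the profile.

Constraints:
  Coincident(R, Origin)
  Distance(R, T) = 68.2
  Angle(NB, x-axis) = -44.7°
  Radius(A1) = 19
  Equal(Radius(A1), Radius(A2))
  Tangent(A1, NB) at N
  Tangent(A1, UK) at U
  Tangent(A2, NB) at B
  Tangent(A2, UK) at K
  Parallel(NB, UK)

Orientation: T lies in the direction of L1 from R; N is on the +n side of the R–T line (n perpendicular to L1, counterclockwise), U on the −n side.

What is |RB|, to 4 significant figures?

70.80

The slot axis is L1's direction at -44.7°, so u = (cos -44.7°, sin -44.7°) = (0.7108, -0.7034) and n = (−sin -44.7°, cos -44.7°) = (0.7034, 0.7108). R is at the origin and T lies 68.2 along u from R, so T = 68.2·u = (48.48, -47.97). Tangency of A1 to both parallel lines with radius 19.0 puts N and U at R ± 19.0·n: N = (13.36, 13.51), U = (-13.36, -13.51). Equal radii place B and K the same way about T: B = T + 19.0·n = (61.84, -34.47), K = T − 19.0·n = (35.11, -61.48). Then |RB| = |B − R| = 70.80.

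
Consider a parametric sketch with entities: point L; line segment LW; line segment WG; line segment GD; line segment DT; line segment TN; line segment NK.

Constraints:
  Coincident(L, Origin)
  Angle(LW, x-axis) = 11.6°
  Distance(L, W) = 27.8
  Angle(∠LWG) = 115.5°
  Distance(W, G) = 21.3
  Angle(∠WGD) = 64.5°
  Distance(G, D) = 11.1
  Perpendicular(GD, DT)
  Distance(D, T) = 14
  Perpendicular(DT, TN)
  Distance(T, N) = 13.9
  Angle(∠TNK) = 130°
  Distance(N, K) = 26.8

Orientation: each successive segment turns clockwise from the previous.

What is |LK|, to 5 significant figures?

62.545

L is at the origin; LW runs at 11.6° with length 27.8, so W = (27.232, 5.5900). ∠LWG = 115.5° gives WG at -52.900° from the x-axis; with |WG| = 21.3, G = (40.081, -11.399). ∠WGD = 64.5° gives GD at -168.40° from the x-axis; with |GD| = 11.1, D = (29.207, -13.631). GD is perpendicular to DT, so DT runs at 101.60°; with |DT| = 14.0, T = (26.392, 0.083517). DT is perpendicular to TN, so TN runs at 11.600°; with |TN| = 13.9, N = (40.008, 2.8785). ∠TNK = 130.0° gives NK at -38.400° from the x-axis; with |NK| = 26.8, K = (61.011, -13.768). Then |LK| = |K − L| = 62.545.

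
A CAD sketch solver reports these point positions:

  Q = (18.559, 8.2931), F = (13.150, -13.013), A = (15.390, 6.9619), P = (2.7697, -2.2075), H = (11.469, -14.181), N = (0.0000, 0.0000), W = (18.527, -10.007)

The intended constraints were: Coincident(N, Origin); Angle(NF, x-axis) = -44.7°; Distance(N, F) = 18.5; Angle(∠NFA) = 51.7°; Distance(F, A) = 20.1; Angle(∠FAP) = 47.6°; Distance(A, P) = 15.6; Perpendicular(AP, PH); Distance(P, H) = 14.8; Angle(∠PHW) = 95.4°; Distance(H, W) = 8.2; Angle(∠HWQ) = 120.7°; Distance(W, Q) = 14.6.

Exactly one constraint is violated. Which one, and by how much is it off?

Distance(W, Q) = 14.6 — off by 3.70.

N = (0.00, 0.00) ✓; NF at -44.70° ✓; |NF| = 18.50 ✓; ∠NFA = 51.70° ✓; |FA| = 20.10 ✓; ∠FAP = 47.60° ✓; |AP| = 15.60 ✓; ∠(AP, PH) = 90.00° ✓; |PH| = 14.80 ✓; ∠PHW = 95.40° ✓; |HW| = 8.200 ✓; ∠HWQ = 120.7° ✓; |WQ| = 18.30 ✗.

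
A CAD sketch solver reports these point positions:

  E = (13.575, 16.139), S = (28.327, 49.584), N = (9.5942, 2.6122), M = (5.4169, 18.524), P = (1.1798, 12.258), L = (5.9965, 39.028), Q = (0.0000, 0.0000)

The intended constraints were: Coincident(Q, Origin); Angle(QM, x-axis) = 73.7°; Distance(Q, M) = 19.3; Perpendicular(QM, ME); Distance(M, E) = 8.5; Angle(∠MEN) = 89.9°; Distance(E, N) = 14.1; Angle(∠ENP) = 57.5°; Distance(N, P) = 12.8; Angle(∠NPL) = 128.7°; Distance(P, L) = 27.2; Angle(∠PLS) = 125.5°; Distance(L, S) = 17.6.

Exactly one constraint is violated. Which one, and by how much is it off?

Distance(L, S) = 17.6 — off by 7.10.

Q = (0.00, 0.00) ✓; QM at 73.70° ✓; |QM| = 19.30 ✓; ∠(QM, ME) = 90.00° ✓; |ME| = 8.500 ✓; ∠MEN = 89.90° ✓; |EN| = 14.10 ✓; ∠ENP = 57.50° ✓; |NP| = 12.80 ✓; ∠NPL = 128.7° ✓; |PL| = 27.20 ✓; ∠PLS = 125.5° ✓; |LS| = 24.70 ✗.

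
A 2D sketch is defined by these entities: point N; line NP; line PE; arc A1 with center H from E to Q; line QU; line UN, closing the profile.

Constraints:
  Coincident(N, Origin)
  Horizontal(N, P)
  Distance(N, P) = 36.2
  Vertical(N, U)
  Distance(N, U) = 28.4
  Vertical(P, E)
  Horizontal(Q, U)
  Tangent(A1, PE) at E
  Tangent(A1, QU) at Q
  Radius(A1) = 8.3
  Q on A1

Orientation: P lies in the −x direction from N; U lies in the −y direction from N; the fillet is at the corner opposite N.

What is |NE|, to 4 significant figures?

41.41

N is at the origin; N and P share the same y with |NP| = 36.2 and P on the −x side, so P = (-36.20, 0.000). N and U share the same x with |NU| = 28.4 and U on the −y side, so U = (0.000, -28.40). The virtual corner opposite N is at (-36.20, -28.40). The tangent condition forces HE to be normal to PE and the tangent condition forces HQ to be normal to QU, with radius 8.3, so the center H sits 8.3 in from both sides at H = (-27.90, -20.10). That places the tangent points at E = (-36.20, -20.10) on PE and Q = (-27.90, -28.40) on QU. Then |NE| = |E − N| = 41.41.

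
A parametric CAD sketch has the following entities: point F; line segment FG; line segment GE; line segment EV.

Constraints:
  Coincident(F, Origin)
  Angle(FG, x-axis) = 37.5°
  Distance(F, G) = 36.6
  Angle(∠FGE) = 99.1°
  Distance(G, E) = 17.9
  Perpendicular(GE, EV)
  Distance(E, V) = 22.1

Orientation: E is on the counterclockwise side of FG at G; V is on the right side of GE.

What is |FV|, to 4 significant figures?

62.87

F is at the origin; FG runs at 37.5° with length 36.6, so G = 36.6·(cos 37.5°, sin 37.5°) = (29.04, 22.28). ∠FGE = 99.1°, so GE runs at 37.5° + (180° − 99.1°) = 118.4° from the x-axis; with |GE| = 17.9, E = G + 17.9·(cos 118.4°, sin 118.4°) = (20.52, 38.03). GE is perpendicular to EV; with |EV| = 22.1 on the right of GE, V = E + 22.1·(0.8796, 0.4756) = (39.96, 48.54). Then |FV| = |V − F| = 62.87.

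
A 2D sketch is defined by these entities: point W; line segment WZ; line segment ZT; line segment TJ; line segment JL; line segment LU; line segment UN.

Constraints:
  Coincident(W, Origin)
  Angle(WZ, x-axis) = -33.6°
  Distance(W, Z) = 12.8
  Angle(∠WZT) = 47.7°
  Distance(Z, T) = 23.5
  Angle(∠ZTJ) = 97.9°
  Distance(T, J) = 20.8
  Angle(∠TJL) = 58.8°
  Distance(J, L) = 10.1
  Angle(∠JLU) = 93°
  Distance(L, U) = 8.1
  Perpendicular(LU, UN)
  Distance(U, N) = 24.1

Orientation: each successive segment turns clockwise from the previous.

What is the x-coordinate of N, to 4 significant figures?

-34.79

∠JLU = 93.0° gives LU at -96.20° from the x-axis; with |LU| = 8.1, U = (-10.83, -3.190). LU ⟂ UN, so UN runs at 173.8°; with |UN| = 24.1, N = (-34.79, -0.5876). So N.x = -34.79.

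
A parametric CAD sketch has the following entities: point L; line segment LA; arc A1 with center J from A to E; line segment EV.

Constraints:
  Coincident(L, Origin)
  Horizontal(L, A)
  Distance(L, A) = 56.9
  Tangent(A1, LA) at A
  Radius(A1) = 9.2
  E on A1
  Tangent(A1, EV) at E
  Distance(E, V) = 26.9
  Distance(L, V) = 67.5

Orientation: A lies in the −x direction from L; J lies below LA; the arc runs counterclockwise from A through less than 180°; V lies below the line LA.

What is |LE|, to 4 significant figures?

66.68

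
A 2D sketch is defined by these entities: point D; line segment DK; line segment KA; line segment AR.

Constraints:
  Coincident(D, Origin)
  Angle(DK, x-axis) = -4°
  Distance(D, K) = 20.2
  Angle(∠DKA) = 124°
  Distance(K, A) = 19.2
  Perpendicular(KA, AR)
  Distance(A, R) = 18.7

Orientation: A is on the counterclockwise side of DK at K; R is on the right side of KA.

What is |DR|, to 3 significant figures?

46.8

D is at the origin; DK runs at -4.0° with length 20.2, so K = 20.2·(cos -4.0°, sin -4.0°) = (20.2, -1.41). ∠DKA = 124.0°, so KA runs at -4.0° + (180° − 124.0°) = 52.0° from the x-axis; with |KA| = 19.2, A = K + 19.2·(cos 52.0°, sin 52.0°) = (32.0, 13.7). The perpendicularity gives AR at right angles to KA; with |AR| = 18.7 on the right of KA, R = A + 18.7·(0.788, -0.616) = (46.7, 2.21). Then |DR| = |R − D| = 46.8.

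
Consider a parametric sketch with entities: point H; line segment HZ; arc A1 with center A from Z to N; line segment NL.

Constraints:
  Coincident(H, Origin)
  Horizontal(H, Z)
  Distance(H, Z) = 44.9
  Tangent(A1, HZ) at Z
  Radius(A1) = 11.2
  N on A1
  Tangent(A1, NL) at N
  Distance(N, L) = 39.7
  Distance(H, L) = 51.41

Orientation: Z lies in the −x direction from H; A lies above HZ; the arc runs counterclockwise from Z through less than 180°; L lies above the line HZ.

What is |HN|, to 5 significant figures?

35.091

H is at the origin; H and Z share the same y with |HZ| = 44.9 and Z on the −x side, so Z = (-44.900, 0.0000). The tangent condition forces AZ to be normal to HZ, so A = Z + (0, 11.2) = (-44.900, 11.200). Since AN ⟂ NL (tangency), |AL| = √(11.2² + 39.7²) = 41.250 regardless of where N sits on A1. So L lies on both circle(H, 51.41) and circle(A, 41.250); the above-HZ intersection is L = (-22.842, 46.057). N is the foot of the tangent from L: N = (-34.165, 8.0056).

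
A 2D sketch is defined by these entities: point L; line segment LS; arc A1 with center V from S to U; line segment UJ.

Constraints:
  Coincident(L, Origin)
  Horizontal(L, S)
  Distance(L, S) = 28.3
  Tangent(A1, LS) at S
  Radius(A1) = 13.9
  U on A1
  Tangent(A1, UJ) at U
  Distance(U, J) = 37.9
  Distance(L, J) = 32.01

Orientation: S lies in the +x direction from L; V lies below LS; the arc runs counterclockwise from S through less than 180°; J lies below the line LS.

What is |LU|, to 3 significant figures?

18.9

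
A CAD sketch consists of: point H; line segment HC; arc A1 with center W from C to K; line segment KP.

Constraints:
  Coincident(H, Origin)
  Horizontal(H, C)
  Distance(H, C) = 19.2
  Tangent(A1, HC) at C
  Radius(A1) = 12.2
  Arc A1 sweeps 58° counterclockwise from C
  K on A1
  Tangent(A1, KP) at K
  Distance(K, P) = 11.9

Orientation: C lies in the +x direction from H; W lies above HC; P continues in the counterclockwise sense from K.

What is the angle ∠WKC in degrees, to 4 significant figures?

61.00°

H is at the origin; H and C share the same y with |HC| = 19.2 and C on the +x side, so C = (19.20, 0.000). Tangency of A1 to HC means the radius WC is perpendicular to HC, so W = C + (0, 12.2) = (19.20, 12.20). On A1, C sits at bearing -90° from W; a 58° counterclockwise sweep puts K at bearing -32°, so K = W + 12.2·(cos -32°, sin -32°) = (29.55, 5.735). Then cos ∠WKC = KW·KC / (|KW||KC|), giving 61.00°.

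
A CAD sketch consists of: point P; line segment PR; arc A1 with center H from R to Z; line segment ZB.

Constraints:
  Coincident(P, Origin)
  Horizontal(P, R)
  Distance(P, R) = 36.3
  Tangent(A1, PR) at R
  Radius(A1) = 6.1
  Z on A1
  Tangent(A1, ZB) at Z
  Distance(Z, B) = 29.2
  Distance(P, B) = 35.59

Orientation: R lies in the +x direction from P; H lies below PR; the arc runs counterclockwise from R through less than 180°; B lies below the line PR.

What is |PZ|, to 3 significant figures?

30.9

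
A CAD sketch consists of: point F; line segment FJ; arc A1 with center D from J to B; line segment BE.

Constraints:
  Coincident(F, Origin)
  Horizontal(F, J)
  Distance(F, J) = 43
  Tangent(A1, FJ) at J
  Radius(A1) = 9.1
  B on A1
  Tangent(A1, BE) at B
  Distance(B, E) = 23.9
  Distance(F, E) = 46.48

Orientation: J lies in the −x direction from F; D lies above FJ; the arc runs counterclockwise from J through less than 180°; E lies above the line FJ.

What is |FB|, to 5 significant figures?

35.024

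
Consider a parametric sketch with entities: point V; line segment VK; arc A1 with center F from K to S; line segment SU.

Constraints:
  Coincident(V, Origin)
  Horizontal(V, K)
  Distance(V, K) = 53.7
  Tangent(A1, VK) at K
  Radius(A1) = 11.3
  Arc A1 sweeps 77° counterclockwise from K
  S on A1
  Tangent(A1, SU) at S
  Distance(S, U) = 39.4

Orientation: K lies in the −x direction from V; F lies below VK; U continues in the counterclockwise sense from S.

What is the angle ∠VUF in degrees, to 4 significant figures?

28.34°

V is at the origin; VK is horizontal with |VK| = 53.7 and K on the −x side, so K = (-53.70, 0.000). Since A1 is tangent to VK there, FK ⟂ VK, so F = K + (0, -11.3) = (-53.70, -11.30). On A1, K sits at bearing 90° from F; a 77° counterclockwise sweep puts S at bearing 167°, so S = F + 11.3·(cos 167°, sin 167°) = (-64.71, -8.758). The tangent condition forces FS to be normal to SU, so SU runs along (−sin 167°, cos 167°); with |SU| = 39.4, U = (-73.57, -47.15). Then cos ∠VUF = UV·UF / (|UV||UF|), giving 28.34°.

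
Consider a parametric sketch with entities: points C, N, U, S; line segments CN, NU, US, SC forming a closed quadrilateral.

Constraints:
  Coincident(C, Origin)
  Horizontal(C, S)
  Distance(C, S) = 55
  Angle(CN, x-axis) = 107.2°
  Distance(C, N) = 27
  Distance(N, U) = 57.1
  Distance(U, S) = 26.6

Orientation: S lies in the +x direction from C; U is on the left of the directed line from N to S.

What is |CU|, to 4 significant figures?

55.55

C is at the origin; C and S share the same y with |CS| = 55.0 and S in +x, so S = (55.0, 0). CN runs at 107.2° with |CN| = 27.0, so N = (-7.984, 25.79). U is determined by |NU| = 57.1 and |US| = 26.6 together: it lies at the intersection of circle(N, 57.1) and circle(S, 26.6). With |NS| = 68.06, the foot of the radical line on NS is 52.78 from N and the perpendicular offset is √(57.1² − 52.78²) = 21.78. Taking the left-of-NS solution: U = (49.12, 25.94).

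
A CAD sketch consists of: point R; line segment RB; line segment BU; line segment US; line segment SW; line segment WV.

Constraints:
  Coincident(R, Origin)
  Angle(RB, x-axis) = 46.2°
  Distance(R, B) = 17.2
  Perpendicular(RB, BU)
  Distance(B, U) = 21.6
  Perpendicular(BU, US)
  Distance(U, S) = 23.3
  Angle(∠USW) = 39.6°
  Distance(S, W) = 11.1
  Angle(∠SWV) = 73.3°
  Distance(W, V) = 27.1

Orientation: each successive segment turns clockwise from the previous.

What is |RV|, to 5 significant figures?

41.573

R is at the origin; RB runs at 46.2° with length 17.2, so B = (11.905, 12.414). The perpendicularity gives BU at right angles to RB, so BU runs at -43.800°; with |BU| = 21.6, U = (27.495, -2.5360). BU is perpendicular to US, so US runs at -133.80°; with |US| = 23.3, S = (11.368, -19.353). ∠USW = 39.6° gives SW at 85.800° from the x-axis; with |SW| = 11.1, W = (12.181, -8.2828). ∠SWV = 73.3° gives WV at -20.900° from the x-axis; with |WV| = 27.1, V = (37.498, -17.950). Then |RV| = |V − R| = 41.573.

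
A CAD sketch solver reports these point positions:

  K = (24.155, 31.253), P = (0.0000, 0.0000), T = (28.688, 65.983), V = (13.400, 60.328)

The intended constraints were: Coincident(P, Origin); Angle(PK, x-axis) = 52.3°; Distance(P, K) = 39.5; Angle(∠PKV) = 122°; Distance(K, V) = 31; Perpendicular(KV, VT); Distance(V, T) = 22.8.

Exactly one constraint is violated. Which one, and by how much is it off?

Distance(V, T) = 22.8 — off by 6.50.

P = (0.00, 0.00) ✓; PK at 52.30° ✓; |PK| = 39.50 ✓; ∠PKV = 122.0° ✓; |KV| = 31.00 ✓; ∠(KV, VT) = 90.00° ✓; |VT| = 16.30 ✗.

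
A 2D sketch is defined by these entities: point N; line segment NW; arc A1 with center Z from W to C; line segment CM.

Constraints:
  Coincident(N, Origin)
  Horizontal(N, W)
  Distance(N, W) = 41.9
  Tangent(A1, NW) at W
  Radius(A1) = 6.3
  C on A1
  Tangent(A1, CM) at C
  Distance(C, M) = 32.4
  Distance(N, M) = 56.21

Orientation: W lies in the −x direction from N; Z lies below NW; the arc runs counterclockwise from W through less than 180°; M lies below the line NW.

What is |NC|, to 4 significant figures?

48.65

Checks: N = (0.00, 0.00) ✓; |ZC| = 6.300 ✓; ∠(ZC, CM) = 90.00° ✓; |CM| = 32.40 ✓; |NM| = 56.21 ✓.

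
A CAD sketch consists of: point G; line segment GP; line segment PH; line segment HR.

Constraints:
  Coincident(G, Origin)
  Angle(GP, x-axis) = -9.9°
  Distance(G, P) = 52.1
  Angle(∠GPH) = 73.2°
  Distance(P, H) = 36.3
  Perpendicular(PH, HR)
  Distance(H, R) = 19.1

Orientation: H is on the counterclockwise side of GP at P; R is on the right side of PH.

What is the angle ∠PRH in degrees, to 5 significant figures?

62.248°

G is at the origin; GP runs at -9.9° with length 52.1, so P = 52.1·(cos -9.9°, sin -9.9°) = (51.324, -8.9575). ∠GPH = 73.2°, so PH runs at -9.9° + (180° − 73.2°) = 96.900° from the x-axis; with |PH| = 36.3, H = P + 36.3·(cos 96.900°, sin 96.900°) = (46.963, 27.080). The perpendicularity gives HR at right angles to PH; with |HR| = 19.1 on the right of PH, R = H + 19.1·(0.99276, 0.12014) = (65.925, 29.374). Then cos ∠PRH = RP·RH / (|RP||RH|), giving 62.248°.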